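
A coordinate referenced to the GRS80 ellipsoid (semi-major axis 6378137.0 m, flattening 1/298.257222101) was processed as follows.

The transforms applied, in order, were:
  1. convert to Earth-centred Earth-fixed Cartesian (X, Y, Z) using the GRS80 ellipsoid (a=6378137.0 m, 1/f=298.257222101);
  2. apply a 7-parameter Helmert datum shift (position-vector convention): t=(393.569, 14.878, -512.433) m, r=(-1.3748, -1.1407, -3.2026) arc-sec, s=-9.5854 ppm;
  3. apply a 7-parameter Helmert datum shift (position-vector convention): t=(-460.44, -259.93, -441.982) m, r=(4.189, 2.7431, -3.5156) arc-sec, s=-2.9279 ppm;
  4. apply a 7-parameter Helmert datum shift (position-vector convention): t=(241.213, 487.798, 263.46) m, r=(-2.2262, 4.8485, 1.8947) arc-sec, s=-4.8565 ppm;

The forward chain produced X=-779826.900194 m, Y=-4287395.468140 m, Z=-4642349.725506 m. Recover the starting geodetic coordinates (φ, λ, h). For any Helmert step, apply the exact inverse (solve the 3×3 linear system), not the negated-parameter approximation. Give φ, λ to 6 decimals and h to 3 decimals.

start: X=-779826.9002, Y=-4287395.4681, Z=-4642349.7255 m
→ Helmert⁻¹: X=-780002.1566, Y=-4287846.8171, Z=-4642700.3457
→ Helmert⁻¹: X=-779409.1826, Y=-4287707.0027, Z=-4642195.2428
→ Helmert⁻¹: X=-779769.3223, Y=-4287744.1496, Z=-4641751.5690
→ geod (Bowring, a=6378137.000): φ=-46.99739200°, λ=-100.30716800°, h=252.3090 m

φ=-46.997392°, λ=-100.307168°, h=252.309 m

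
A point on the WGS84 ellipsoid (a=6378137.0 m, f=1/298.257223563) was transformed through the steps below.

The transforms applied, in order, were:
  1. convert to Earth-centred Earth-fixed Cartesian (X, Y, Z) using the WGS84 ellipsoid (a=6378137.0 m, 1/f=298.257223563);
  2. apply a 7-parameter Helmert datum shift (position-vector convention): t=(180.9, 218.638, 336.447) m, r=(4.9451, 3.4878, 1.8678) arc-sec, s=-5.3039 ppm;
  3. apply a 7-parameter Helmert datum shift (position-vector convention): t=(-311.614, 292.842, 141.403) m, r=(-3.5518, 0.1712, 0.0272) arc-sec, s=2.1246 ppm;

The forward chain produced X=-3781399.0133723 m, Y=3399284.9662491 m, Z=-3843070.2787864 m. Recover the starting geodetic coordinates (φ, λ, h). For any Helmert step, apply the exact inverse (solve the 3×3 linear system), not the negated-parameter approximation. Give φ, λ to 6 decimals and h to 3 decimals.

start: X=-3781399.0134, Y=3399284.9662, Z=-3843070.2788 m
→ Helmert⁻¹: X=-3781075.7280, Y=3399051.5789, Z=-3843148.1245
→ Helmert⁻¹: X=-3781180.9127, Y=3398793.0583, Z=-3843650.3787
→ geod (Bowring, a=6378137.000): φ=-37.27443600°, λ=138.04855300°, h=3264.6710 m

φ=-37.274436°, λ=138.048553°, h=3264.671 m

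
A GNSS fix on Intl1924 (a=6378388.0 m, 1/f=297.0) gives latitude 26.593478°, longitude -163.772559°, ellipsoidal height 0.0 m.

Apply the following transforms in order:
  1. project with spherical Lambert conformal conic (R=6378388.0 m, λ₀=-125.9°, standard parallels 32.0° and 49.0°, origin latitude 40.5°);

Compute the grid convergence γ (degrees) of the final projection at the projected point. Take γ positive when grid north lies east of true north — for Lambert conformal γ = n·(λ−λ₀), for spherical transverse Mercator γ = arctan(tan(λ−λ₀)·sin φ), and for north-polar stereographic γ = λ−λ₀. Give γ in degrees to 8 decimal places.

-24.68764719

start: φ=26.593478°, λ=-163.772559°, h=0.000 m
→ into lcc (λ₀=-125.9°): φ=26.59347800°, λ−λ₀=-37.87255900°
convergence γ = -24.68764719°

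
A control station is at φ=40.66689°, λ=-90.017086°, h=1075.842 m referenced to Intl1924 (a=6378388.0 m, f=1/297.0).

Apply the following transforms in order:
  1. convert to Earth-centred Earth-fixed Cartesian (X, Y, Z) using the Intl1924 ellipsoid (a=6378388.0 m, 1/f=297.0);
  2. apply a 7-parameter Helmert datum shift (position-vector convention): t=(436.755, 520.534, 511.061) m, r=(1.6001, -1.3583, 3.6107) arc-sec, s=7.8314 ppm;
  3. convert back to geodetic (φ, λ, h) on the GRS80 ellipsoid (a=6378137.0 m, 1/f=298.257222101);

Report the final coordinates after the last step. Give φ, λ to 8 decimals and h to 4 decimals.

start: φ=40.666890°, λ=-90.017086°, h=1075.842 m
→ ECEF (a=6378388.000, f=1/297.0): X=-1445.0556, Y=-4845814.3877, Z=4135205.4582
→ Helmert 7p (PV): X=-950.7159, Y=-4845363.9077, Z=4135711.3024
→ geod (Bowring, a=6378137.000): φ=40.67217541°, λ=-90.01124209°, h=1275.9952 m

φ=40.67217541°, λ=-90.01124209°, h=1275.9952 m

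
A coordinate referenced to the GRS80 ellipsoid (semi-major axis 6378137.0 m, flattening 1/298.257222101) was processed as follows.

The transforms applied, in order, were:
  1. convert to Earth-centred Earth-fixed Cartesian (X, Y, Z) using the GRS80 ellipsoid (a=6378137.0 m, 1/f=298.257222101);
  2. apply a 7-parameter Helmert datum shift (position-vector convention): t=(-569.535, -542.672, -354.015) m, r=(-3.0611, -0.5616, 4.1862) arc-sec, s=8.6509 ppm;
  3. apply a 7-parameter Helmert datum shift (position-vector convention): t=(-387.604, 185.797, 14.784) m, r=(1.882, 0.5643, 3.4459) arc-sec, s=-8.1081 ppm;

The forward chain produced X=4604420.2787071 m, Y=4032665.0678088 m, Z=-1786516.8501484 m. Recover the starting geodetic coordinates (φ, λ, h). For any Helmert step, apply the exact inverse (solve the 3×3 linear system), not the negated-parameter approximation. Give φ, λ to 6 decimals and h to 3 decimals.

φ=-16.369726°, λ=41.207239°, h=472.024 m

start: X=4604420.2787, Y=4032665.0678, Z=-1786516.8501 m
→ Helmert⁻¹: X=4604917.4733, Y=4032418.7352, Z=-1786570.3141
→ Helmert⁻¹: X=4605524.1519, Y=4032859.5560, Z=-1786153.5362
→ geod (Bowring, a=6378137.000): φ=-16.36972600°, λ=41.20723900°, h=472.0240 m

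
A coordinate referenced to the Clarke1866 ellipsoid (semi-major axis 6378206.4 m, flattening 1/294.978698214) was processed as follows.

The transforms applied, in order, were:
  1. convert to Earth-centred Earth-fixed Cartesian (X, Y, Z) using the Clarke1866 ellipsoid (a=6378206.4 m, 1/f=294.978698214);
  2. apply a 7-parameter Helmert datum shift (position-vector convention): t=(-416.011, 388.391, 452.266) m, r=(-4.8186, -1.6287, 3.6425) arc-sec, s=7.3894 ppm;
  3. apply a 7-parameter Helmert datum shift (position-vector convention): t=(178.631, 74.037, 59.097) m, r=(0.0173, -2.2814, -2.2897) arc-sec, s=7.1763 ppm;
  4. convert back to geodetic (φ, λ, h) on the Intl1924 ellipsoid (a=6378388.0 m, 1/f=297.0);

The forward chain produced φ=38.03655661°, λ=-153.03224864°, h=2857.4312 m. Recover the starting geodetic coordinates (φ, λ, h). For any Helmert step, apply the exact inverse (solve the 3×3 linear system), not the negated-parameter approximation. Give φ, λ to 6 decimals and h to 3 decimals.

start: φ=38.036557°, λ=-153.032249°, h=2857.431 m
→ ECEF (a=6378388.000, f=1/297.0): X=-4485191.5499, Y=-2282140.2919, Z=3910464.8398
→ Helmert⁻¹: X=-4485269.4066, Y=-2282247.4132, Z=3910427.4817
→ Helmert⁻¹: X=-4484829.6918, Y=-2282631.0786, Z=3909928.4114
→ geod (Bowring, a=6378206.400): φ=38.03458600°, λ=-153.02540000°, h=2685.3380 m

φ=38.034586°, λ=-153.025400°, h=2685.338 m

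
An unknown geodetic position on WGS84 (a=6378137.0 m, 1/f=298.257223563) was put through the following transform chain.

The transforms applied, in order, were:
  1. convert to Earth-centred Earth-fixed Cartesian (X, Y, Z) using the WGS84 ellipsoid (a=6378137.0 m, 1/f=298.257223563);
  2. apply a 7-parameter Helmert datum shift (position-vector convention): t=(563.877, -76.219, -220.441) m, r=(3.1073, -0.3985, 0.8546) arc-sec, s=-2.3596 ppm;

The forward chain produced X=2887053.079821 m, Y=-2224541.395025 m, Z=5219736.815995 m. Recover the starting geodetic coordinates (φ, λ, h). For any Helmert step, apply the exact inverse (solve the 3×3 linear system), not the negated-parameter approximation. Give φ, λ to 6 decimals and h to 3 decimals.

start: X=2887053.0798, Y=-2224541.3950, Z=5219736.8160 m
→ Helmert⁻¹: X=2886496.8826, Y=-2224403.7470, Z=5219997.5072
→ geod (Bowring, a=6378137.000): φ=55.26094000°, λ=-37.61870900°, h=2441.3380 m

φ=55.260940°, λ=-37.618709°, h=2441.338 m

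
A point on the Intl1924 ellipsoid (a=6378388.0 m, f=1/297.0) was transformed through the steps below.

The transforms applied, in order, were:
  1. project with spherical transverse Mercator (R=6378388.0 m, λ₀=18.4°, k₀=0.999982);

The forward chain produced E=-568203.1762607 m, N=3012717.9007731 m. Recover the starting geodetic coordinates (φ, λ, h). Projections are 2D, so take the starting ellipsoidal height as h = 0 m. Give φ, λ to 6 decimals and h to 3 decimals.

φ=26.947414°, λ=12.679758°, h=0.000 m

start: E=-568203.1763, N=3012717.9008 m
→ tm⁻¹: φ=26.94741400°, λ=12.67975800°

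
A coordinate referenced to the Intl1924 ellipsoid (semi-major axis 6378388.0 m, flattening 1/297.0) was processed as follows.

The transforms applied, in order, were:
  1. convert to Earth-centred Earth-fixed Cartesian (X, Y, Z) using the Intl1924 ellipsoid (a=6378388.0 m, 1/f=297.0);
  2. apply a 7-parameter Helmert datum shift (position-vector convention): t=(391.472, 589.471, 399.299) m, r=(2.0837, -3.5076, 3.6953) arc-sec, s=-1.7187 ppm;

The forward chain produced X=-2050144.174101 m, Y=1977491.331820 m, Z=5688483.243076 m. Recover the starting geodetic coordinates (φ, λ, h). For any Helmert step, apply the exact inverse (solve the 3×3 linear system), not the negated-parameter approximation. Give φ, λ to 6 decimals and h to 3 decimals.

start: X=-2050144.1741, Y=1977491.3318, Z=5688483.2431 m
→ Helmert⁻¹: X=-2050407.0237, Y=1976999.4539, Z=5688108.6163
→ geod (Bowring, a=6378388.000): φ=63.55532400°, λ=136.04421500°, h=189.4430 m

φ=63.555324°, λ=136.044215°, h=189.443 m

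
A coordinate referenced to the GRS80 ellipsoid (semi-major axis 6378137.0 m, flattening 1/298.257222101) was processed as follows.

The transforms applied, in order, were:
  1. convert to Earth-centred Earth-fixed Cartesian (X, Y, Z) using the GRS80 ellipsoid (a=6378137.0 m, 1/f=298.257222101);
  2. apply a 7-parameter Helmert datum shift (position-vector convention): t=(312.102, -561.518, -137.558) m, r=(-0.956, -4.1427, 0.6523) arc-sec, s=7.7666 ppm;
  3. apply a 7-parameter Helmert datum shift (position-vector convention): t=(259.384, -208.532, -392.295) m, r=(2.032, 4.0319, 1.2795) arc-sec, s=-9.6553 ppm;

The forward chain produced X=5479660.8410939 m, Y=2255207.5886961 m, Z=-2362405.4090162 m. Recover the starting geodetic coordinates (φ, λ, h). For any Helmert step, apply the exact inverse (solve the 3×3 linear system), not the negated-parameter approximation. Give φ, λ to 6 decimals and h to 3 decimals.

φ=-21.865224°, λ=22.378438°, h=3558.740 m

start: X=5479660.8411, Y=2255207.5887, Z=-2362405.4090 m
→ Helmert⁻¹: X=5479514.5230, Y=2255380.6386, Z=-2361951.0297
→ Helmert⁻¹: X=5479119.5635, Y=2255918.2553, Z=-2361894.7175
→ geod (Bowring, a=6378137.000): φ=-21.86522400°, λ=22.37843800°, h=3558.7400 m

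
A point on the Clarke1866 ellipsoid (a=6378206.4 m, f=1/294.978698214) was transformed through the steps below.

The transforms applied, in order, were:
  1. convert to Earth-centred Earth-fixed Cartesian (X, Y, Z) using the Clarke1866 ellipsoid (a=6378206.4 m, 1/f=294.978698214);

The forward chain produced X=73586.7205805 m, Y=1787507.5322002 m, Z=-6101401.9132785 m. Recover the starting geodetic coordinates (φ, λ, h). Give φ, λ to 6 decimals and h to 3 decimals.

φ=-73.762847°, λ=87.642623°, h=-9.274 m

start: X=73586.7206, Y=1787507.5322, Z=-6101401.9133 m
→ geod (Bowring, a=6378206.400): φ=-73.76284700°, λ=87.64262300°, h=-9.2740 m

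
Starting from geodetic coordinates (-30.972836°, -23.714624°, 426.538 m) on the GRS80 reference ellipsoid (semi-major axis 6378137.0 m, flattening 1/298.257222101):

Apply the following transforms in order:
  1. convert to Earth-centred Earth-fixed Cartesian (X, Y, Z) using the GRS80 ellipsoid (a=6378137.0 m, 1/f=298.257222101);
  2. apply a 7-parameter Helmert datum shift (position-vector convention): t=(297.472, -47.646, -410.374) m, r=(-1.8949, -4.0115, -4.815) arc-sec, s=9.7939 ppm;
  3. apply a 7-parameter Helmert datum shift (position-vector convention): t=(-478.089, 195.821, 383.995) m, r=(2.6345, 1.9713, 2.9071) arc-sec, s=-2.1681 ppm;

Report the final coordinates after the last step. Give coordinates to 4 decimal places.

X=5011560.0037 m, Y=-2201407.4020 m, Z=-3263540.7621 m

start: φ=-30.972836°, λ=-23.714624°, h=426.538 m
→ ECEF (a=6378137.000, f=1/298.257222101): X=5011690.4865, Y=-2201504.1418, Z=-3263531.1695
→ Helmert 7p (PV): X=5012049.1214, Y=-2201720.3236, Z=-3263855.8115
→ Helmert 7p (PV): X=5011560.0037, Y=-2201407.4020, Z=-3263540.7621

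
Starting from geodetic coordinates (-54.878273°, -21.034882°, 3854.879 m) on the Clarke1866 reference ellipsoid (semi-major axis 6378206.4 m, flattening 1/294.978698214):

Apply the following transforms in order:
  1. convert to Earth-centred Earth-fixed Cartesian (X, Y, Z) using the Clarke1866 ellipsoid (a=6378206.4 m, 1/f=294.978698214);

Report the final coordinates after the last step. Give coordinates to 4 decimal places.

X=3434805.2242 m, Y=-1320898.0144 m, Z=-5196550.0199 m

start: φ=-54.878273°, λ=-21.034882°, h=3854.879 m
→ ECEF (a=6378206.400, f=1/294.978698214): X=3434805.2242, Y=-1320898.0144, Z=-5196550.0199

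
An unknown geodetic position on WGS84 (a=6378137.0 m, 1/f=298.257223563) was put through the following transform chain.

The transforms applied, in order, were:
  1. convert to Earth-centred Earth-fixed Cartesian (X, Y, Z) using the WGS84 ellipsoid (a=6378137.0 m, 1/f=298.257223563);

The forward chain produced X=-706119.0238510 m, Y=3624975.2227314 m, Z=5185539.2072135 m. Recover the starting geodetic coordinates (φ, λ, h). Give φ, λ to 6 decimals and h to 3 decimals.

φ=54.723353°, λ=101.022771°, h=2303.764 m

start: X=-706119.0239, Y=3624975.2227, Z=5185539.2072 m
→ geod (Bowring, a=6378137.000): φ=54.72335300°, λ=101.02277100°, h=2303.7640 m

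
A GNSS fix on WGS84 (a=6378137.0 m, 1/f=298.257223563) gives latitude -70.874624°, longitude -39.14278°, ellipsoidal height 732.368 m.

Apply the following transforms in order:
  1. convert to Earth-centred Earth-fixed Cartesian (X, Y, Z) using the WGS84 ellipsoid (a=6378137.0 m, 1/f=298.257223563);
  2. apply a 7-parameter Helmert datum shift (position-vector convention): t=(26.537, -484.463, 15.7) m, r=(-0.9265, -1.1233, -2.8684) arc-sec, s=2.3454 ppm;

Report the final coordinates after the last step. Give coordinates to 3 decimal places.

X=1625822.335 m, Y=-1323787.655 m, Z=-6004388.568 m

start: φ=-70.874624°, λ=-39.142780°, h=732.368 m
→ ECEF (a=6378137.000, f=1/298.257223563): X=1625777.6874, Y=-1323250.5092, Z=-6004404.9827
→ Helmert 7p (PV): X=1625822.3353, Y=-1323787.6551, Z=-6004388.5678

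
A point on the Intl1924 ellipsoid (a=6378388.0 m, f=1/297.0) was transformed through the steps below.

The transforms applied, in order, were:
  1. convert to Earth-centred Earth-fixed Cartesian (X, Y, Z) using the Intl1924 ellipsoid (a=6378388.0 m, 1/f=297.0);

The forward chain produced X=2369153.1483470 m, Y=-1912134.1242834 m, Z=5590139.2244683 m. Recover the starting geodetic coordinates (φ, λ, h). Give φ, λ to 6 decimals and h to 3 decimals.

φ=61.588152°, λ=-38.906862°, h=3632.218 m

start: X=2369153.1483, Y=-1912134.1243, Z=5590139.2245 m
→ geod (Bowring, a=6378388.000): φ=61.58815200°, λ=-38.90686200°, h=3632.2180 m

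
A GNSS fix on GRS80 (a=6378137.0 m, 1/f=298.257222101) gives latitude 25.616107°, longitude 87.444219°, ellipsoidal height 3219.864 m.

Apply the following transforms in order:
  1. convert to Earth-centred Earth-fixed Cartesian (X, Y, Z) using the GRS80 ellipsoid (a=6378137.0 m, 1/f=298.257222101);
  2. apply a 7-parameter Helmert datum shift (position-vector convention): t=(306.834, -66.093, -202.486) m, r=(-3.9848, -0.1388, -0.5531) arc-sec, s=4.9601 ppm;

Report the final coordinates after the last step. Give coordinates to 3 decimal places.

X=257070.905 m, Y=5752028.847 m, Z=2741866.653 m

start: φ=25.616107°, λ=87.444219°, h=3219.864 m
→ ECEF (a=6378137.000, f=1/298.257222101): X=256749.2185, Y=5752014.1220, Z=2742166.4881
→ Helmert 7p (PV): X=257070.9049, Y=5752028.8469, Z=2741866.6534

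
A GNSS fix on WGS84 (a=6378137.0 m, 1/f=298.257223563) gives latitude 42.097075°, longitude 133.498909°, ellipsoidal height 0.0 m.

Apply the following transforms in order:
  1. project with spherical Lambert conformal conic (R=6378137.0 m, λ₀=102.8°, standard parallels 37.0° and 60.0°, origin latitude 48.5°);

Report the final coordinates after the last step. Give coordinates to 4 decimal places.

start: φ=42.097075°, λ=133.498909°, h=0.000 m
→ lcc (R=6378137.0, λ₀=102.8°): E=2434134.4775, N=-201530.8724

E=2434134.4775 m, N=-201530.8724 m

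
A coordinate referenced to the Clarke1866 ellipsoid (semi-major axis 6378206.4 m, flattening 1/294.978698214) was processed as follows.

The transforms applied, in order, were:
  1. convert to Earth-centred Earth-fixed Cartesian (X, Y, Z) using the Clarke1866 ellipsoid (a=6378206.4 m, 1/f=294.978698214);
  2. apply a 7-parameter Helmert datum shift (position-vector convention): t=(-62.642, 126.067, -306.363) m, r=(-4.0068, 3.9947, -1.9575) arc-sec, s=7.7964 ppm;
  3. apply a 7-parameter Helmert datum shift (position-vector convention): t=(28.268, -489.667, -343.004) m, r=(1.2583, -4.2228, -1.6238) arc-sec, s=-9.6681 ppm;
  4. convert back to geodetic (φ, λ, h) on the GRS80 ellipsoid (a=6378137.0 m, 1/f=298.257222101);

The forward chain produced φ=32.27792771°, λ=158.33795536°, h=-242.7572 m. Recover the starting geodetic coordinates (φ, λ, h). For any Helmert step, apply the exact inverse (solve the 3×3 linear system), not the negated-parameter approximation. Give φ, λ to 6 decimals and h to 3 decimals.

start: φ=32.277928°, λ=158.337955°, h=-242.757 m
→ ECEF (a=6378137.000, f=1/298.257222101): X=-5016274.9371, Y=1992370.0060, Z=3386398.2410
→ Helmert⁻¹: X=-5016298.0540, Y=1992860.1113, Z=3386864.5286
→ Helmert⁻¹: X=-5016280.8112, Y=1992605.1067, Z=3387086.0419
→ geod (Bowring, a=6378206.400): φ=32.28466200°, λ=158.33565900°, h=200.8680 m

φ=32.284662°, λ=158.335659°, h=200.868 m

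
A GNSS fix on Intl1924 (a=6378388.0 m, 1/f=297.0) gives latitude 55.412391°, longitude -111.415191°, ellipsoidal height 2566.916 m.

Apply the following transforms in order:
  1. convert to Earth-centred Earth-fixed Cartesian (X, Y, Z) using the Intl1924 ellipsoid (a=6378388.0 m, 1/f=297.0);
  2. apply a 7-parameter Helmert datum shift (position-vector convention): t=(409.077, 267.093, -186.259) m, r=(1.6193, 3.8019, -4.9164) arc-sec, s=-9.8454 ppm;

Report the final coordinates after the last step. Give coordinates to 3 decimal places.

X=-1325152.997 m, Y=-3379580.474 m, Z=5229561.633 m

start: φ=55.412391°, λ=-111.415191°, h=2566.916 m
→ ECEF (a=6378388.000, f=1/297.0): X=-1325590.9609, Y=-3379871.3821, Z=5229801.4821
→ Helmert 7p (PV): X=-1325152.9972, Y=-3379580.4739, Z=5229561.6331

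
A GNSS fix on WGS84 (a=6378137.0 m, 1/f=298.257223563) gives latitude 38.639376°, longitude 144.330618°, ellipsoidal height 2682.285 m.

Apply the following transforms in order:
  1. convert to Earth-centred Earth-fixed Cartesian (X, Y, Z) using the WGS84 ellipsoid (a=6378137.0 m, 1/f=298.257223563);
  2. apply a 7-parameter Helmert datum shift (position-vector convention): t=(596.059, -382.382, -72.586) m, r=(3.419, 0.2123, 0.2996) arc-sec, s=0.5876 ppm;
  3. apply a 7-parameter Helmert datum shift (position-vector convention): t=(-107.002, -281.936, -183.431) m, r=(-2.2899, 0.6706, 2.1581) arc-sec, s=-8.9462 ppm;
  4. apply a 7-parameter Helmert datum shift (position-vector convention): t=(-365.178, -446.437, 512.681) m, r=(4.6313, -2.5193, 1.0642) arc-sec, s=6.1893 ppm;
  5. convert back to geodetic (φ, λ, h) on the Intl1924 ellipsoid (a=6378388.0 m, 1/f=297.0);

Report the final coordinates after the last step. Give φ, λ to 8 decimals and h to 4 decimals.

start: φ=38.639376°, λ=144.330618°, h=2682.285 m
→ ECEF (a=6378137.000, f=1/298.257223563): X=-4054273.3760, Y=2910006.9897, Z=3962800.8498
→ Helmert 7p (PV): X=-4053679.8473, Y=2909554.7422, Z=3962783.0009
→ Helmert 7p (PV): X=-4053768.1425, Y=2909248.3578, Z=3962544.9963
→ Helmert 7p (PV): X=-4054221.8190, Y=2908710.0397, Z=3963098.0123
→ geod (Bowring, a=6378388.000): φ=38.64675557°, λ=144.34237144°, h=2029.0995 m

φ=38.64675557°, λ=144.34237144°, h=2029.0995 m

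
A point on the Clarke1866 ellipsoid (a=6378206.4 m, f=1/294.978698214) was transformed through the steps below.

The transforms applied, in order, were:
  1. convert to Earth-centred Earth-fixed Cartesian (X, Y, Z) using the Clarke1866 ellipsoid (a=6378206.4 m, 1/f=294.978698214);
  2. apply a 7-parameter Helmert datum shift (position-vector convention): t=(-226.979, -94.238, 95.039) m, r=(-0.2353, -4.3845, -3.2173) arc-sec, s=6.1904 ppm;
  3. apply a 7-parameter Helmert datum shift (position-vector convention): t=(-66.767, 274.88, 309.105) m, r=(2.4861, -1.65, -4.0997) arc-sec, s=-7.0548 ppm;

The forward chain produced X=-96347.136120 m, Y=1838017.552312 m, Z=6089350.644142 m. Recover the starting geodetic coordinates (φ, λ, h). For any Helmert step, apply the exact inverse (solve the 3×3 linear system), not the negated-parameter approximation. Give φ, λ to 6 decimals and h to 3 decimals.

start: X=-96347.1361, Y=1838017.5523, Z=6089350.6441 m
→ Helmert⁻¹: X=-96268.8678, Y=1837827.1151, Z=6089063.1153
→ Helmert⁻¹: X=-95940.5313, Y=1837901.5331, Z=6088934.5193
→ geod (Bowring, a=6378206.400): φ=73.28977900°, λ=92.98819200°, h=2605.8900 m

φ=73.289779°, λ=92.988192°, h=2605.890 m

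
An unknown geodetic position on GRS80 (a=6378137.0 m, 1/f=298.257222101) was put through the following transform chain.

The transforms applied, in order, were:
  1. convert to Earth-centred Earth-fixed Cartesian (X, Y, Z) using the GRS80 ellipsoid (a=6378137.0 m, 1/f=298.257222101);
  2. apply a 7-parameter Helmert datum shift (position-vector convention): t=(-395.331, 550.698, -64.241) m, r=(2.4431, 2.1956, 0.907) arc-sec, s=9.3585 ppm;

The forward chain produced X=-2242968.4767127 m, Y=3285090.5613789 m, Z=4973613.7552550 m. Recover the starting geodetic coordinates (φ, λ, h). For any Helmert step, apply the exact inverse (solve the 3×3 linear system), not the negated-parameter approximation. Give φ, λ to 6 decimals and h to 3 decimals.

start: X=-2242968.4767, Y=3285090.5614, Z=4973613.7553 m
→ Helmert⁻¹: X=-2242590.6571, Y=3284577.8959, Z=4973568.6750
→ geod (Bowring, a=6378137.000): φ=51.53970200°, λ=124.32384400°, h=3138.6170 m

φ=51.539702°, λ=124.323844°, h=3138.617 m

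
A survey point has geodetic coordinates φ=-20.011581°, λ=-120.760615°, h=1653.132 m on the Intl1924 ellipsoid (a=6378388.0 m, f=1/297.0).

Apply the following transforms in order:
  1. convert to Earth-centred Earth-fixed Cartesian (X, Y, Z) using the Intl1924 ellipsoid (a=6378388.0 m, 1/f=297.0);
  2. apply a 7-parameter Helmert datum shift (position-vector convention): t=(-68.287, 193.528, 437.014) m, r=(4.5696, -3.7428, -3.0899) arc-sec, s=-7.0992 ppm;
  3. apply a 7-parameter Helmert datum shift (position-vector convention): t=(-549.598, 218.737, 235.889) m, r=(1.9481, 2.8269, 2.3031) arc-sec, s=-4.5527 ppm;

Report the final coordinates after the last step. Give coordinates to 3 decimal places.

start: φ=-20.011581°, λ=-120.760615°, h=1653.132 m
→ ECEF (a=6378388.000, f=1/297.0): X=-3067280.1632, Y=-5153461.3493, Z=-2169494.3856
→ Helmert 7p (PV): X=-3067364.5081, Y=-5153137.2248, Z=-2169211.7964
→ Helmert 7p (PV): X=-3067872.3323, Y=-5152908.7890, Z=-2168972.6623

X=-3067872.332 m, Y=-5152908.789 m, Z=-2168972.662 m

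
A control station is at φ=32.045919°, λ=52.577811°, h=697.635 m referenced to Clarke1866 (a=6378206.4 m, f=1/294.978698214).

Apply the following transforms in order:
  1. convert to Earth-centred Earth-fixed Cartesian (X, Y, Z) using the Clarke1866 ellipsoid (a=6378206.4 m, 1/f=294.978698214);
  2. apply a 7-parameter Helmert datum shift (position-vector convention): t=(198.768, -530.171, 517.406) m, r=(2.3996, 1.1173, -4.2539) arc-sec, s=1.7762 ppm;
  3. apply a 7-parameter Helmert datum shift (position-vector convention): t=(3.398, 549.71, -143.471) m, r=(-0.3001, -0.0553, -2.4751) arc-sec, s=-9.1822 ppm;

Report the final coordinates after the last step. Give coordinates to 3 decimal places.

X=3289157.743 m, Y=4297996.492 m, Z=3365314.704 m

start: φ=32.045919°, λ=52.577811°, h=697.635 m
→ ECEF (a=6378206.400, f=1/294.978698214): X=3288822.4002, Y=4298150.3246, Z=3364938.8772
→ Helmert 7p (PV): X=3289133.8801, Y=4297520.8145, Z=3365494.4480
→ Helmert 7p (PV): X=3289157.7425, Y=4297996.4923, Z=3365314.7037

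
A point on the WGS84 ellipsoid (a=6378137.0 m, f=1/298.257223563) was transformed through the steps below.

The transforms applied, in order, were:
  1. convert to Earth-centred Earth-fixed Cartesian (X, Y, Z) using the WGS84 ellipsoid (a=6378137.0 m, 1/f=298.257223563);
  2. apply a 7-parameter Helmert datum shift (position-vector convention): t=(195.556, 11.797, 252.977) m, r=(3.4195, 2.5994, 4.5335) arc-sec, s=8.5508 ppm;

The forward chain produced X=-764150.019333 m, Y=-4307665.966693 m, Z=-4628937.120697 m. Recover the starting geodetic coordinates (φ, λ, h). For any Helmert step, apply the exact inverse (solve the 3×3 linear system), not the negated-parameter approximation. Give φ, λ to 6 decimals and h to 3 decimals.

φ=-46.808470°, λ=-100.062055°, h=2566.539 m

start: X=-764150.0193, Y=-4307665.9667, Z=-4628937.1207 m
→ Helmert⁻¹: X=-764375.3818, Y=-4307700.8717, Z=-4629088.7337
→ geod (Bowring, a=6378137.000): φ=-46.80847000°, λ=-100.06205500°, h=2566.5390 m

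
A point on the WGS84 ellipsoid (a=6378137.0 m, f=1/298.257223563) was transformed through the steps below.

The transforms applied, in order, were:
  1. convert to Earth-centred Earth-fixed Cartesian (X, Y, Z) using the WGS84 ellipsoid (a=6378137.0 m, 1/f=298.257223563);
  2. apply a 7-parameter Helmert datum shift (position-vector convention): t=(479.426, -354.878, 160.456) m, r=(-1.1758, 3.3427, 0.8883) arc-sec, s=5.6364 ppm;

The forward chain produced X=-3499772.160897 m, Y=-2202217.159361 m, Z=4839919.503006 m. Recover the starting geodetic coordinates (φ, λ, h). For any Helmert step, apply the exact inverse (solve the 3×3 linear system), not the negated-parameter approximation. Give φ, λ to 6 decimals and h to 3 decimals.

start: X=-3499772.1609, Y=-2202217.1594, Z=4839919.5030 m
→ Helmert⁻¹: X=-3500319.7717, Y=-2201862.3846, Z=4839662.4910
→ geod (Bowring, a=6378137.000): φ=49.67761300°, λ=-147.82821600°, h=-0.5760 m

φ=49.677613°, λ=-147.828216°, h=-0.576 m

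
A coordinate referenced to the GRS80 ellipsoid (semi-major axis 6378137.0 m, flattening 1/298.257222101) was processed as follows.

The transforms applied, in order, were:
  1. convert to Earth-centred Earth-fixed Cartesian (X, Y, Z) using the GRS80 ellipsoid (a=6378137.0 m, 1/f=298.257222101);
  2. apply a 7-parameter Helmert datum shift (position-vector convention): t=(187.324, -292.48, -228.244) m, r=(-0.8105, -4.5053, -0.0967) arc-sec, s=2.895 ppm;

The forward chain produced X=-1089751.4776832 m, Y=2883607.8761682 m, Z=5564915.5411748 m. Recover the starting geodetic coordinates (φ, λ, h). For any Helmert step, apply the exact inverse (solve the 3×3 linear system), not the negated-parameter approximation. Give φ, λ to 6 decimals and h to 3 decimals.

start: X=-1089751.4777, Y=2883607.8762, Z=5564915.5412 m
→ Helmert⁻¹: X=-1089815.4423, Y=2883869.6285, Z=5565162.8101
→ geod (Bowring, a=6378137.000): φ=61.17779300°, λ=110.70159800°, h=276.5130 m

φ=61.177793°, λ=110.701598°, h=276.513 m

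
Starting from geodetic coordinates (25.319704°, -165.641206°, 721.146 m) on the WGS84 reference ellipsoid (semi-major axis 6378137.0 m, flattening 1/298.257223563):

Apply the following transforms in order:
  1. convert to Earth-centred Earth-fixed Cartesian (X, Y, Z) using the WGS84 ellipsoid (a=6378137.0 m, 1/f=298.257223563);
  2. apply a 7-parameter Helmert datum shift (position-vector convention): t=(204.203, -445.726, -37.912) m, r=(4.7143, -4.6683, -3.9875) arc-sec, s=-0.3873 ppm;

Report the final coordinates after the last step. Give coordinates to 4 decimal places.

start: φ=25.319704°, λ=-165.641206°, h=721.146 m
→ ECEF (a=6378137.000, f=1/298.257223563): X=-5589376.9388, Y=-1430824.1010, Z=2711438.1108
→ Helmert 7p (PV): X=-5589259.5984, Y=-1431223.1908, Z=2711239.9445

X=-5589259.5984 m, Y=-1431223.1908 m, Z=2711239.9445 m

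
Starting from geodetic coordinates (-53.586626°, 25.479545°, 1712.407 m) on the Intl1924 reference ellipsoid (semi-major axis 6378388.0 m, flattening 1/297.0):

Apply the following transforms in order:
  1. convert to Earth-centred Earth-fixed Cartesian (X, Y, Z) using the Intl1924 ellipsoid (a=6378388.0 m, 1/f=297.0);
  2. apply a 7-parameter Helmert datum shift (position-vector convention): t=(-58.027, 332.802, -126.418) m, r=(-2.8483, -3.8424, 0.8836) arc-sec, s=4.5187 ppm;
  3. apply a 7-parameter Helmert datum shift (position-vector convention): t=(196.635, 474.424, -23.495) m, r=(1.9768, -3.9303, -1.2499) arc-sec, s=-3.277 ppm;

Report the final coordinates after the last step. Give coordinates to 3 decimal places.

X=3426720.045 m, Y=1633580.518 m, Z=-5111081.049 m

start: φ=-53.586626°, λ=25.479545°, h=1712.407 m
→ ECEF (a=6378388.000, f=1/297.0): X=3426381.6786, Y=1632798.9448, Z=-5111047.0119
→ Helmert 7p (PV): X=3426427.3513, Y=1633083.2245, Z=-5111155.2439
→ Helmert 7p (PV): X=3426720.0447, Y=1633580.5179, Z=-5111081.0495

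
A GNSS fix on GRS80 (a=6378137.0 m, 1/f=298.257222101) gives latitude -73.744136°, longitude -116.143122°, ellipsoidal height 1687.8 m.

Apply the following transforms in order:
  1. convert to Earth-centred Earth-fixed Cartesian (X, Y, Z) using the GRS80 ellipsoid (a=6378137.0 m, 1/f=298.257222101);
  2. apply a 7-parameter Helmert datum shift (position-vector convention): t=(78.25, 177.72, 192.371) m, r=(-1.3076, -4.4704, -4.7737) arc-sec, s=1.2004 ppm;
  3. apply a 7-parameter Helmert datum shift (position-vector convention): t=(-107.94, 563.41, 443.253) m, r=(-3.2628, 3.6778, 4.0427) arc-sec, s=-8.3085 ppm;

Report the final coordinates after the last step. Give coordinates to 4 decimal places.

X=-789332.8819 m, Y=-1607531.1632 m, Z=-6101915.0124 m

start: φ=-73.744136°, λ=-116.143122°, h=1687.800 m
→ ECEF (a=6378137.000, f=1/298.257222101): X=-789326.5528, Y=-1608151.3058, Z=-6102626.6073
→ Helmert 7p (PV): X=-789154.2057, Y=-1607995.9355, Z=-6102448.4743
→ Helmert 7p (PV): X=-789332.8819, Y=-1607531.1632, Z=-6101915.0124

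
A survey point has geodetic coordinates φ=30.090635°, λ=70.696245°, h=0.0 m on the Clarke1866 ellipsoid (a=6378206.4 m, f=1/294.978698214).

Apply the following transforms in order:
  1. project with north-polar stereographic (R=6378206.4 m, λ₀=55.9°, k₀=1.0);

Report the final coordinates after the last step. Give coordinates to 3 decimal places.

E=1877436.463 m, N=-7107697.901 m

start: φ=30.090635°, λ=70.696245°, h=0.000 m
→ stereo (R=6378206.4, λ₀=55.9°): E=1877436.4632, N=-7107697.9008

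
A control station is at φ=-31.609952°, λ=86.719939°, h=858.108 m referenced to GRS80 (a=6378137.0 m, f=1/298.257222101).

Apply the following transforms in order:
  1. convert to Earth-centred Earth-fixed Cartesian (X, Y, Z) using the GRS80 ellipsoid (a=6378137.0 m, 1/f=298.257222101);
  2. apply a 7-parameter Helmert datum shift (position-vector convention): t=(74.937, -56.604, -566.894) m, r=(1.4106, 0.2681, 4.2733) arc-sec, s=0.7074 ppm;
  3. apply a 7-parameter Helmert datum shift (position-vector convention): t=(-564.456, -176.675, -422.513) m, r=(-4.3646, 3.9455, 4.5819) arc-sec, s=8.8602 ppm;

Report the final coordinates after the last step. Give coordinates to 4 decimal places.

start: φ=-31.609952°, λ=86.719939°, h=858.108 m
→ ECEF (a=6378137.000, f=1/298.257222101): X=311120.0035, Y=5428675.0129, Z=-3324125.5172
→ Helmert 7p (PV): X=311078.3710, Y=5428651.4278, Z=-3324658.0415
→ Helmert 7p (PV): X=310332.4842, Y=5428459.4110, Z=-3325230.8343

X=310332.4842 m, Y=5428459.4110 m, Z=-3325230.8343 m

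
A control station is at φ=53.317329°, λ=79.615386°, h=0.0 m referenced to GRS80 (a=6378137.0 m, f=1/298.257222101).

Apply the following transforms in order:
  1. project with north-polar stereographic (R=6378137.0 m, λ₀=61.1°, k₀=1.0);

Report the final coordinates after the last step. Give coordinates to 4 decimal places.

start: φ=53.317329°, λ=79.615386°, h=0.000 m
→ stereo (R=6378137.0, λ₀=61.1°): E=1342941.2033, N=-4010049.2039

E=1342941.2033 m, N=-4010049.2039 m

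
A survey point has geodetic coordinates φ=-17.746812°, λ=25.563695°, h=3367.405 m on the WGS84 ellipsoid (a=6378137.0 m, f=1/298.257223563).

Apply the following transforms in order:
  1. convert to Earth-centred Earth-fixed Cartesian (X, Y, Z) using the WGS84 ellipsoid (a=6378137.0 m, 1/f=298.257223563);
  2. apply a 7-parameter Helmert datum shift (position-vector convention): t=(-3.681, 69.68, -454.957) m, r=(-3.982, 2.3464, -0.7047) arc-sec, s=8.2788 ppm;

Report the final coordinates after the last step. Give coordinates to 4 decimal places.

start: φ=-17.746812°, λ=25.563695°, h=3367.405 m
→ ECEF (a=6378137.000, f=1/298.257223563): X=5484549.3076, Y=2623484.0318, Z=-1932740.7918
→ Helmert 7p (PV): X=5484578.0088, Y=2623519.3807, Z=-1933324.7880

X=5484578.0088 m, Y=2623519.3807 m, Z=-1933324.7880 m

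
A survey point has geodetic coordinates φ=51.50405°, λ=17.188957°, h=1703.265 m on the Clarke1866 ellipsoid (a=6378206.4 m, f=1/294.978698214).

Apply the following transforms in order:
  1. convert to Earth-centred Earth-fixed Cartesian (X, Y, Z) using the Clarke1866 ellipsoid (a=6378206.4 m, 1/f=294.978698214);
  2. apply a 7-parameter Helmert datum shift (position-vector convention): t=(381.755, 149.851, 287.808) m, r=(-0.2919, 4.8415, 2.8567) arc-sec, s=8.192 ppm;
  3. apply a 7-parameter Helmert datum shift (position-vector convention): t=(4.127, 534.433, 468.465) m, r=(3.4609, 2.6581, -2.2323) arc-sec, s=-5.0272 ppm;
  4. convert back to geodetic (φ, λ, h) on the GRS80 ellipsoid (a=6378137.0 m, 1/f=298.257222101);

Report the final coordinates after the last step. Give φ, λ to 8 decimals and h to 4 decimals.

start: φ=51.504050°, λ=17.188957°, h=1703.265 m
→ ECEF (a=6378206.400, f=1/294.978698214): X=3801747.6759, Y=1176034.5913, Z=4969772.0168
→ Helmert 7p (PV): X=3802260.9397, Y=1176253.7629, Z=4970009.6365
→ Helmert 7p (PV): X=3802322.7293, Y=1176657.7419, Z=4970423.8536
→ geod (Bowring, a=6378137.000): φ=51.50045302°, λ=17.19508033°, h=2593.9004 m

φ=51.50045302°, λ=17.19508033°, h=2593.9004 m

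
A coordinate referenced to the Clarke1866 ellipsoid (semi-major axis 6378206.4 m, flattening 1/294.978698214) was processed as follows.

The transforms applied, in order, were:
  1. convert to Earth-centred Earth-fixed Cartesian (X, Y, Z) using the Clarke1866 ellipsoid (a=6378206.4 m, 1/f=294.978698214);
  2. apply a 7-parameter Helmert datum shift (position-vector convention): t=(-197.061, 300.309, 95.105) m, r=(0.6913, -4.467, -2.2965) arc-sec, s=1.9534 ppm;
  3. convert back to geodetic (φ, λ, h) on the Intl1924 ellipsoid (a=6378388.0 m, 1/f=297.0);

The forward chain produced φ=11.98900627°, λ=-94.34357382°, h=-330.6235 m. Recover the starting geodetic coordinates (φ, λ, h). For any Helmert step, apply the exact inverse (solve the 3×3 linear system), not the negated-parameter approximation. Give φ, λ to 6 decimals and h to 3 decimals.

start: φ=11.989006°, λ=-94.343574°, h=-330.624 m
→ ECEF (a=6378388.000, f=1/297.0): X=-472587.2796, Y=-6221919.0559, Z=1316159.3658
→ Helmert⁻¹: X=-472291.5172, Y=-6222208.0579, Z=1316092.7721
→ geod (Bowring, a=6378206.400): φ=11.98845500°, λ=-94.34066500°, h=103.4290 m

φ=11.988455°, λ=-94.340665°, h=103.429 m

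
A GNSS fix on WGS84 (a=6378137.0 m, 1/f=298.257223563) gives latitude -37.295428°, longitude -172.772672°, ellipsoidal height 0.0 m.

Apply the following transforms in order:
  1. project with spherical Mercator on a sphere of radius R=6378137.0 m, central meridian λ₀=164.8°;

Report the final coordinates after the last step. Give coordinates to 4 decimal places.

E=2496598.7328 m, N=-4480366.0313 m

start: φ=-37.295428°, λ=-172.772672°, h=0.000 m
→ merc (R=6378137.0, λ₀=164.8°): E=2496598.7328, N=-4480366.0313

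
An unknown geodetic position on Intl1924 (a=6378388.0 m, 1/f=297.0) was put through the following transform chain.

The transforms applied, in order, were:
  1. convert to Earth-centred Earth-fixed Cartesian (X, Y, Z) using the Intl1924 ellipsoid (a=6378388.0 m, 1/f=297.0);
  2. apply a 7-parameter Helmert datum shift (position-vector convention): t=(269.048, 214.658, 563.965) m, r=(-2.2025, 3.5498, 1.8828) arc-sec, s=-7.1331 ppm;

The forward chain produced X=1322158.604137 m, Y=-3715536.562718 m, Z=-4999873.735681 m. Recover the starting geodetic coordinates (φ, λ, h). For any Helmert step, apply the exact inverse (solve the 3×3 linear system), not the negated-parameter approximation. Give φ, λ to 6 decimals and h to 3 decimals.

φ=-51.924817°, λ=-70.415918°, h=3484.723 m

start: X=1322158.6041, Y=-3715536.5627, Z=-4999873.7357 m
→ Helmert⁻¹: X=1321951.1259, Y=-3715736.3973, Z=-5000490.2956
→ geod (Bowring, a=6378388.000): φ=-51.92481700°, λ=-70.41591800°, h=3484.7230 m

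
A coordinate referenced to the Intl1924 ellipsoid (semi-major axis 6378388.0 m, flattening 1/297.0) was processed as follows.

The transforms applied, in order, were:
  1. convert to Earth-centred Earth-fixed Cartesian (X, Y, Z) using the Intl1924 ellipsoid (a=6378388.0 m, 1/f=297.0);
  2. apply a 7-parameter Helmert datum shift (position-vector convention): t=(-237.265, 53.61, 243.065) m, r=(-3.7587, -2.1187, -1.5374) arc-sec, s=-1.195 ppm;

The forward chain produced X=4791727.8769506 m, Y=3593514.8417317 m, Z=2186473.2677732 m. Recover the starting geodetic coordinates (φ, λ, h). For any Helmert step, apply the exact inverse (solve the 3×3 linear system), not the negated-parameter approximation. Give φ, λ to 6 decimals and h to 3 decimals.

start: X=4791727.8770, Y=3593514.8417, Z=2186473.2678 m
→ Helmert⁻¹: X=4791966.5410, Y=3593461.4036, Z=2186249.0760
→ geod (Bowring, a=6378388.000): φ=20.17710600°, λ=36.86596800°, h=322.0020 m

φ=20.177106°, λ=36.865968°, h=322.002 m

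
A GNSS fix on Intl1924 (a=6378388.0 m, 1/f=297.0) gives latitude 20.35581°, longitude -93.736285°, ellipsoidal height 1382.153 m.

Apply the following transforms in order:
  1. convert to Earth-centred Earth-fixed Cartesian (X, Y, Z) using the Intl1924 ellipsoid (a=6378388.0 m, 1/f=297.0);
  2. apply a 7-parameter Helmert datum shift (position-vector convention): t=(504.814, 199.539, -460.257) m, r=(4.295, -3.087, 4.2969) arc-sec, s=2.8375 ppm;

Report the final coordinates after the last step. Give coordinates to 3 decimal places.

X=-389334.247 m, Y=-5970943.903 m, Z=2204594.022 m

start: φ=20.355810°, λ=-93.736285°, h=1382.153 m
→ ECEF (a=6378388.000, f=1/297.0): X=-389929.3409, Y=-5971072.4581, Z=2205178.1923
→ Helmert 7p (PV): X=-389334.2471, Y=-5970943.9030, Z=2204594.0223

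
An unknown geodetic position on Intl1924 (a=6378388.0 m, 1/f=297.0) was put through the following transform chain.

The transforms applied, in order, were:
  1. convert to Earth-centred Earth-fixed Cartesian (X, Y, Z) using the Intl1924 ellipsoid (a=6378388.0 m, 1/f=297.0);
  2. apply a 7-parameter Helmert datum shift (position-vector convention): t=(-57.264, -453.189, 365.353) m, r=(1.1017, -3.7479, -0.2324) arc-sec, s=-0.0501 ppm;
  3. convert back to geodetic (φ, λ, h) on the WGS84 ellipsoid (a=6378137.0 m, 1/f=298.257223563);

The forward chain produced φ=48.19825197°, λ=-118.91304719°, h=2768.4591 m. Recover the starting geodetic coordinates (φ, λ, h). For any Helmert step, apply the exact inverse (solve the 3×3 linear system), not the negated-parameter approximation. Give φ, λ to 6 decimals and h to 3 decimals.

start: φ=48.198252°, λ=-118.913047°, h=2768.459 m
→ ECEF (a=6378137.000, f=1/298.257223563): X=-2060190.9240, Y=-3730021.6184, Z=4733662.0925
→ Helmert⁻¹: X=-2060043.5545, Y=-3729545.6556, Z=4733354.3285
→ geod (Bowring, a=6378388.000): φ=48.20049400°, λ=-118.91440700°, h=2013.5350 m

φ=48.200494°, λ=-118.914407°, h=2013.535 m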